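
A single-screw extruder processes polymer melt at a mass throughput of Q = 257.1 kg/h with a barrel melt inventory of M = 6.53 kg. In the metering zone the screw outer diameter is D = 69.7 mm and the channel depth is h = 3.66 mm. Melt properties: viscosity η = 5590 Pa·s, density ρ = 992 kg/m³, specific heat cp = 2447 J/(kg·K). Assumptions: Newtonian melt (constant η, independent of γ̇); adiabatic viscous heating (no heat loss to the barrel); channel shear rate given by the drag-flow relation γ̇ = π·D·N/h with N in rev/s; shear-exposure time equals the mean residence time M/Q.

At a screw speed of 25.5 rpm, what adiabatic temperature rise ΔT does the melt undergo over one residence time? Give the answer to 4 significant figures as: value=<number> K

value=136.1 K

Throughput in SI: Q_s = 257.1 kg/h ÷ 3600 s/h = 0.0714167 kg/s
Mean residence time: t_res = M/Q_s = 6.53 kg / 0.0714167 kg/s = 91.4352 s
Convert to SI: D = 0.0697 m, h = 0.00366 m, N = 25.5/60 = 0.425 rev/s
Shear rate: γ̇ = πDN/h = π·0.0697·0.425/0.00366 = 25.4267 s⁻¹
Adiabatic rise: ΔT = η γ̇² t_res / (ρ cp) = 5590·(25.4267)²·91.4352 / (992·2447) = 136.132 K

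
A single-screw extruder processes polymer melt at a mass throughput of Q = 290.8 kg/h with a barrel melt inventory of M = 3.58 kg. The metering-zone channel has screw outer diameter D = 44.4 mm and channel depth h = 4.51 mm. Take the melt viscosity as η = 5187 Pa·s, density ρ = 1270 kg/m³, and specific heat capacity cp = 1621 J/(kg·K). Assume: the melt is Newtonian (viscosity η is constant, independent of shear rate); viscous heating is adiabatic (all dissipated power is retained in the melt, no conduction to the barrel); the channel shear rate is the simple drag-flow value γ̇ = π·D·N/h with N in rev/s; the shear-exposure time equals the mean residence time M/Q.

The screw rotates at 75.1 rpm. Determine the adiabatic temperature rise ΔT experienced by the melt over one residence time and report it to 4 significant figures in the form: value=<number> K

Q_s = Q / 3600 = 290.8 / 3600 = 0.0807778 kg/s
t_res = M / Q_s = 3.58 / 0.0807778 = 44.3191 s
Geometry in metres: D = 44.4 mm → 0.0444 m, h = 4.51 mm → 0.00451 m; screw speed N = 75.1 rpm = 1.25167 rev/s
Shear rate: γ̇ = πDN/h = π·0.0444·1.25167/0.00451 = 38.7119 s⁻¹
ΔT = η·γ̇²·t_res/(ρ·cp) = [5187 × 38.7119² × 44.3191] / [1270 × 1621] = 167.344 K

value=167.3 K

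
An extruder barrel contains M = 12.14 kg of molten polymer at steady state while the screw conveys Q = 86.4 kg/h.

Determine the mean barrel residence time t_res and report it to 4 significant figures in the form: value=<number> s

Throughput in SI: Q_s = 86.4 kg/h ÷ 3600 s/h = 0.024 kg/s
Mean residence time: t_res = M/Q_s = 12.14 kg / 0.024 kg/s = 505.833 s

value=505.8 s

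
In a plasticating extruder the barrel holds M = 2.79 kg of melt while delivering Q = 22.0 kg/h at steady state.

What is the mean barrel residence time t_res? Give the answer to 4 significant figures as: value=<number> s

value=456.5 s

Convert throughput: Q = 22.0 kg/h = 22.0/3600 = 0.00611111 kg/s
Mean residence time: t_res = M/Q_s = 2.79 kg / 0.00611111 kg/s = 456.545 s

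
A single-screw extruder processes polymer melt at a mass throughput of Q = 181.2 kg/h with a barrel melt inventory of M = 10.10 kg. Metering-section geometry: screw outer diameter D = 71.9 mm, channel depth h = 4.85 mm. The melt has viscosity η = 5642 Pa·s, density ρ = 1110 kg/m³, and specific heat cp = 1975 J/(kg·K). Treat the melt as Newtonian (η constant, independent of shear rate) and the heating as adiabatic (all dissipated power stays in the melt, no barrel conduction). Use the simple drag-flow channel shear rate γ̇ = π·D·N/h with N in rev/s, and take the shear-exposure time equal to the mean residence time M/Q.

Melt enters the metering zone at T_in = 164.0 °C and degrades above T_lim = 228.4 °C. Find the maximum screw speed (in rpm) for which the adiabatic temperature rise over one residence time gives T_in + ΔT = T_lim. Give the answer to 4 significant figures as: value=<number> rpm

value=14.39 rpm

Throughput in SI: Q_s = 181.2 kg/h ÷ 3600 s/h = 0.0503333 kg/s
Mean residence time: t_res = M/Q_s = 10.10 kg / 0.0503333 kg/s = 200.662 s
D = 71.9 mm = 0.0719 m;  h = 4.85 mm = 0.00485 m
ΔT_a = T_lim − T_in = 228.4 − 164.0 = 64.4 K
γ̇_max² = ΔT_a·ρ·cp/(η·t_res) = 64.4·1110·1975/(5642·200.662) = 124.703 s⁻²
γ̇_max = sqrt(124.703) = 11.1671 s⁻¹
Solve γ̇ = πDN/h for N: N_max = γ̇_max·h/(π·D) = 11.1671 × 0.00485 / (π × 0.0719) = 0.239774 rev/s = 14.3864 rpm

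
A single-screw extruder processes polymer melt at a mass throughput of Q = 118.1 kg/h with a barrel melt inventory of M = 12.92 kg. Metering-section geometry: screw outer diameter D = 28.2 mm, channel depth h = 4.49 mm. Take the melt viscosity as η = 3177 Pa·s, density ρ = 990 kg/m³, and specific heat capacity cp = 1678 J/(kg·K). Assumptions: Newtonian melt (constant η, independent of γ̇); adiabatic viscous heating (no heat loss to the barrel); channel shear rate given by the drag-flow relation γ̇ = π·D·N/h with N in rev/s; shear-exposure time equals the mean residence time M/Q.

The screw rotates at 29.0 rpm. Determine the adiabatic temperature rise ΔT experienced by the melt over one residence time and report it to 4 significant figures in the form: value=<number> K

Convert throughput: Q = 118.1 kg/h = 118.1/3600 = 0.0328056 kg/s
t_res = M / Q_s = 12.92 ÷ 0.0328056 = 393.836 s
D = 28.2 mm = 0.0282 m;  h = 4.49 mm = 0.00449 m;  N = 29.0 rpm / 60 = 0.483333 rev/s
γ̇ = π·D·N / h = π · 0.0282 · 0.483333 / 0.00449 = 9.53673 s⁻¹
ΔT = η·γ̇²·t_res / (ρ·cp) = 3177 · (9.53673)² · 393.836 / (990 · 1678) = 68.5021 K

value=68.50 K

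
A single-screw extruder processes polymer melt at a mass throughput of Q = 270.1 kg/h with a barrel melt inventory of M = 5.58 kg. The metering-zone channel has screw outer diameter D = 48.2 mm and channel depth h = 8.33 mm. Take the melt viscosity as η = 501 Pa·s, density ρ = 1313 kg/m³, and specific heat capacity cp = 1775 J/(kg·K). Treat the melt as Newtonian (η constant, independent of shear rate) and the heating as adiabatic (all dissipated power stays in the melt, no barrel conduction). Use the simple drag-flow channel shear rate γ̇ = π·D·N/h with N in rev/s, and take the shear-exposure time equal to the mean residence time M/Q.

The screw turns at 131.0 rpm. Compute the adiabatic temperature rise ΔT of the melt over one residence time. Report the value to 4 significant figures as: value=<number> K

Q_s = Q / 3600 = 270.1 / 3600 = 0.0750278 kg/s
Mean residence time: t_res = M/Q_s = 5.58 kg / 0.0750278 kg/s = 74.3725 s
Geometry in metres: D = 48.2 mm → 0.0482 m, h = 8.33 mm → 0.00833 m; screw speed N = 131.0 rpm = 2.18333 rev/s
γ̇ = π·D·N / h = π · 0.0482 · 2.18333 / 0.00833 = 39.6892 s⁻¹
Adiabatic rise: ΔT = η γ̇² t_res / (ρ cp) = 501·(39.6892)²·74.3725 / (1313·1775) = 25.1843 K

value=25.18 K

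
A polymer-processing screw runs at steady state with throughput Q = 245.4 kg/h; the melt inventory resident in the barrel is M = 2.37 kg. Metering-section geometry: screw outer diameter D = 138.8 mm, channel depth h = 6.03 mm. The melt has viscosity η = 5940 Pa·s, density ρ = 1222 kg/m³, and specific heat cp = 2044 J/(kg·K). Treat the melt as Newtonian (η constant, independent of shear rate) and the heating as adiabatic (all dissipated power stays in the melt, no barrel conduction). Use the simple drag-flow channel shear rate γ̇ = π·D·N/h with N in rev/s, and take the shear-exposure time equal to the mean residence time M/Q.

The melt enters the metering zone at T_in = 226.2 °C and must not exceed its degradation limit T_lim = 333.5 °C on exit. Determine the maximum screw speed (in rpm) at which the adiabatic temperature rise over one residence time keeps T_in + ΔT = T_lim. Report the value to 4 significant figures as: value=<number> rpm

Throughput in SI: Q_s = 245.4 kg/h ÷ 3600 s/h = 0.0681667 kg/s
t_res = M / Q_s = 2.37 ÷ 0.0681667 = 34.7677 s
Geometry in SI: D = 138.8 mm → 0.1388 m, h = 6.03 mm → 0.00603 m
ΔT_a = T_lim − T_in = 333.5 °C − 226.2 °C = 107.3 K
γ̇_max² = ΔT_a·ρ·cp / (η·t_res) = [107.3 × 1222 × 2044] / [5940 × 34.7677] = 1297.74 s⁻²
γ̇_max = sqrt(1297.74) = 36.0242 s⁻¹
Solve γ̇ = πDN/h for N: N_max = γ̇_max·h/(π·D) = 36.0242 × 0.00603 / (π × 0.1388) = 0.498164 rev/s = 29.8899 rpm

value=29.89 rpm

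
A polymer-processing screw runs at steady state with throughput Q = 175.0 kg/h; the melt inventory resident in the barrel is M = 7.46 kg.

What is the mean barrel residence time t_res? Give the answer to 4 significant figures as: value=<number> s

value=153.5 s

Throughput in SI: Q_s = 175.0 kg/h ÷ 3600 s/h = 0.0486111 kg/s
t_res = M / Q_s = 7.46 / 0.0486111 = 153.463 s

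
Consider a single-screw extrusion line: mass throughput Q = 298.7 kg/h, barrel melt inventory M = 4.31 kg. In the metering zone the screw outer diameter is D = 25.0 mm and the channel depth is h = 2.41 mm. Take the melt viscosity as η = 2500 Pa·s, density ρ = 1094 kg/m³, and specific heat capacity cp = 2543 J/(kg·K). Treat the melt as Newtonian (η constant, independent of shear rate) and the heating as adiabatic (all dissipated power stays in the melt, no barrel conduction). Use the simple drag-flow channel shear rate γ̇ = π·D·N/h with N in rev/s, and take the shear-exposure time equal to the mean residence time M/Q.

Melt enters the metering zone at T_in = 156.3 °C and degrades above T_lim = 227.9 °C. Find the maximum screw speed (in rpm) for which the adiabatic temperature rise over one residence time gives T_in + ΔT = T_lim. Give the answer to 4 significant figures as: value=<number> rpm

value=72.11 rpm

Q_s = Q / 3600 = 298.7 / 3600 = 0.0829722 kg/s
Mean residence time: t_res = M/Q_s = 4.31 kg / 0.0829722 kg/s = 51.9451 s
Convert to metres: D = 0.025 m, h = 0.00241 m
ΔT_a = T_lim − T_in = 227.9 °C − 156.3 °C = 71.6 K
γ̇_max² = ΔT_a·ρ·cp / (η·t_res) = [71.6 × 1094 × 2543] / [2500 × 51.9451] = 1533.88 s⁻²
Take the square root: γ̇_max = √(1533.88) = 39.1648 s⁻¹
N_max = γ̇_max·h / (π·D) = 39.1648 · 0.00241 / (π · 0.025) = 1.20178 rev/s = 72.1065 rpm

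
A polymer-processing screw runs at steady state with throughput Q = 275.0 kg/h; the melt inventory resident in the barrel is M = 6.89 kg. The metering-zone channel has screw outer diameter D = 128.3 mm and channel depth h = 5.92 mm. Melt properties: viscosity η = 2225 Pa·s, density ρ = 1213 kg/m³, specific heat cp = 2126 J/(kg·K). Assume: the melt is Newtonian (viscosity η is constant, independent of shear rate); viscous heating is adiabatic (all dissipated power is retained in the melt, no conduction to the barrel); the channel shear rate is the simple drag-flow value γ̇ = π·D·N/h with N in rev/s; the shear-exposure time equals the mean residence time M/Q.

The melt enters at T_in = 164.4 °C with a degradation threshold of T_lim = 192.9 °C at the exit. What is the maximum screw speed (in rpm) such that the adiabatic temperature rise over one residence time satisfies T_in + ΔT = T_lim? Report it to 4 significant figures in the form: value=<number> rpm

value=16.86 rpm

Throughput in SI: Q_s = 275.0 kg/h ÷ 3600 s/h = 0.0763889 kg/s
Mean residence time: t_res = M/Q_s = 6.89 kg / 0.0763889 kg/s = 90.1964 s
Convert to metres: D = 0.1283 m, h = 0.00592 m
ΔT_a = T_lim − T_in = 192.9 − 164.4 = 28.5 K
γ̇_max² = ΔT_a·ρ·cp / (η·t_res) = [28.5 × 1213 × 2126] / [2225 × 90.1964] = 366.227 s⁻²
γ̇_max = √366.227 = 19.137 s⁻¹
N_max = γ̇_max h / (πD) = 19.137·0.00592/(π·0.1283) = 0.281074 rev/s → ×60 = 16.8644 rpm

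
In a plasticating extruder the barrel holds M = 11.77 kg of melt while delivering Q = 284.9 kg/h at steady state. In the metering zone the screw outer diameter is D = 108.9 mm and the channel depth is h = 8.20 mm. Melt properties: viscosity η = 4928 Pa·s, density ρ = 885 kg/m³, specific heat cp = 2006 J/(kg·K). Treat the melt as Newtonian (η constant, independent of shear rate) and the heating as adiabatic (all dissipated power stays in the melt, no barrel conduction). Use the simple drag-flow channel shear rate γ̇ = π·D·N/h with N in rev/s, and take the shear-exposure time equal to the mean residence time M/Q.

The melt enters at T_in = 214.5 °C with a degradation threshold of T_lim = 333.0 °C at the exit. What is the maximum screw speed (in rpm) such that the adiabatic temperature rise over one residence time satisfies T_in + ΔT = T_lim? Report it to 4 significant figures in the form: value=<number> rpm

Q_s = Q / 3600 = 284.9 / 3600 = 0.0791389 kg/s
t_res = M / Q_s = 11.77 / 0.0791389 = 148.726 s
Convert to metres: D = 0.1089 m, h = 0.0082 m
Allowable rise: ΔT_a = T_lim − T_in = 333.0 − 214.5 = 118.5 K
γ̇_max² = ΔT_a·ρ·cp/(η·t_res) = 118.5·885·2006/(4928·148.726) = 287.035 s⁻²
γ̇_max = √287.035 = 16.9421 s⁻¹
N_max = γ̇_max·h / (π·D) = 16.9421 · 0.0082 / (π · 0.1089) = 0.406073 rev/s = 24.3644 rpm

value=24.36 rpm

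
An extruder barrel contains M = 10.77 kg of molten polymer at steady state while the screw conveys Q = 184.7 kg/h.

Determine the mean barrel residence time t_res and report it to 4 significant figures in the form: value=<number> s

Throughput in SI: Q_s = 184.7 kg/h ÷ 3600 s/h = 0.0513056 kg/s
t_res = M / Q_s = 10.77 / 0.0513056 = 209.919 s

value=209.9 s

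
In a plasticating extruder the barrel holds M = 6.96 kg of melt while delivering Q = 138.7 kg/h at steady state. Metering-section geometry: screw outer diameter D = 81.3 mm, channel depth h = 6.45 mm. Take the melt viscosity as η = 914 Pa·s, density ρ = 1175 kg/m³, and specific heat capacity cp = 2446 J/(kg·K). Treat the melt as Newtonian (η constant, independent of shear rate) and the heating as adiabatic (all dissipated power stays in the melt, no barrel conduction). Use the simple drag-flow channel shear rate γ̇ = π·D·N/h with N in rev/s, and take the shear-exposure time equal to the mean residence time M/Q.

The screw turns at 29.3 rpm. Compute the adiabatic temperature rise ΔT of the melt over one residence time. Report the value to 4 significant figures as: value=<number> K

Q_s = Q / 3600 = 138.7 / 3600 = 0.0385278 kg/s
t_res = M / Q_s = 6.96 / 0.0385278 = 180.649 s
Convert to SI: D = 0.0813 m, h = 0.00645 m, N = 29.3/60 = 0.488333 rev/s
Shear rate: γ̇ = πDN/h = π·0.0813·0.488333/0.00645 = 19.3374 s⁻¹
ΔT = η·γ̇²·t_res / (ρ·cp) = 914 · (19.3374)² · 180.649 / (1175 · 2446) = 21.4823 K

value=21.48 K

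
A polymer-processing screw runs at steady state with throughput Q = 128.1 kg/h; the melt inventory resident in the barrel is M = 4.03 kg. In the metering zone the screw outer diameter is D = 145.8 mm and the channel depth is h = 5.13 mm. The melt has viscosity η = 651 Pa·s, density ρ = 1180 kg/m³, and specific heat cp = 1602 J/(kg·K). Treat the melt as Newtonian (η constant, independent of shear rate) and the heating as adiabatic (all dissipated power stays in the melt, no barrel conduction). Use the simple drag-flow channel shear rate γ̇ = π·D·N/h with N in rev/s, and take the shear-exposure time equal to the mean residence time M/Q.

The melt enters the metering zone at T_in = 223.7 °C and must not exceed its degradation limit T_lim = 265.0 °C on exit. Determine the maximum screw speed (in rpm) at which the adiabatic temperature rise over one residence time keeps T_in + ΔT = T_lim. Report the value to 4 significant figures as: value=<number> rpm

value=21.87 rpm

Q_s = Q / 3600 = 128.1 / 3600 = 0.0355833 kg/s
Mean residence time: t_res = M/Q_s = 4.03 kg / 0.0355833 kg/s = 113.255 s
Geometry in SI: D = 145.8 mm → 0.1458 m, h = 5.13 mm → 0.00513 m
ΔT_a = T_lim − T_in = 265.0 − 223.7 = 41.3 K
γ̇_max² = ΔT_a·ρ·cp/(η·t_res) = 41.3·1180·1602/(651·113.255) = 1058.9 s⁻²
Take the square root: γ̇_max = √(1058.9) = 32.5408 s⁻¹
Solve γ̇ = πDN/h for N: N_max = γ̇_max·h/(π·D) = 32.5408 × 0.00513 / (π × 0.1458) = 0.36445 rev/s = 21.867 rpm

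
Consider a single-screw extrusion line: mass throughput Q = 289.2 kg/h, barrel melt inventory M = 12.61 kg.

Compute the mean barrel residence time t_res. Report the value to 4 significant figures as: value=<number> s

Throughput in SI: Q_s = 289.2 kg/h ÷ 3600 s/h = 0.0803333 kg/s
t_res = M / Q_s = 12.61 ÷ 0.0803333 = 156.971 s

value=157.0 s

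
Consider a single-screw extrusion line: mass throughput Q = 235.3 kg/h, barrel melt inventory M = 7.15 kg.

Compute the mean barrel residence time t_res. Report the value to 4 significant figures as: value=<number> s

value=109.4 s

Throughput in SI: Q_s = 235.3 kg/h ÷ 3600 s/h = 0.0653611 kg/s
t_res = M / Q_s = 7.15 / 0.0653611 = 109.392 s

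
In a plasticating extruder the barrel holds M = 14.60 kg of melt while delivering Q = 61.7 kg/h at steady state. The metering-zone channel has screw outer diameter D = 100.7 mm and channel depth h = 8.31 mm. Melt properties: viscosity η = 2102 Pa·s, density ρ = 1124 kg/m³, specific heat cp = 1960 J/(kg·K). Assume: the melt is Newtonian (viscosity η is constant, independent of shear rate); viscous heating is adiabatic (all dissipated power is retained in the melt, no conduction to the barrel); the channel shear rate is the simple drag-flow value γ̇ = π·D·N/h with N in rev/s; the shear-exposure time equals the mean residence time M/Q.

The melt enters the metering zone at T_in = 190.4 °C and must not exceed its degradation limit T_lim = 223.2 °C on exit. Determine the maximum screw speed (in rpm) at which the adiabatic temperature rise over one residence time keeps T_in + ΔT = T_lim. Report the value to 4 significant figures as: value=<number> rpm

value=10.01 rpm

Convert throughput: Q = 61.7 kg/h = 61.7/3600 = 0.0171389 kg/s
t_res = M / Q_s = 14.60 ÷ 0.0171389 = 851.864 s
Geometry in SI: D = 100.7 mm → 0.1007 m, h = 8.31 mm → 0.00831 m
ΔT_a = T_lim − T_in = 223.2 °C − 190.4 °C = 32.8 K
Invert ΔT = ηγ̇²t_res/(ρcp) for γ̇: γ̇_max² = ΔT_a ρ cp / (η t_res) = 32.8·1124·1960 / (2102·851.864) = 40.3546 s⁻²
Take the square root: γ̇_max = √(40.3546) = 6.35253 s⁻¹
N_max = γ̇_max·h / (π·D) = 6.35253 · 0.00831 / (π · 0.1007) = 0.166866 rev/s = 10.012 rpm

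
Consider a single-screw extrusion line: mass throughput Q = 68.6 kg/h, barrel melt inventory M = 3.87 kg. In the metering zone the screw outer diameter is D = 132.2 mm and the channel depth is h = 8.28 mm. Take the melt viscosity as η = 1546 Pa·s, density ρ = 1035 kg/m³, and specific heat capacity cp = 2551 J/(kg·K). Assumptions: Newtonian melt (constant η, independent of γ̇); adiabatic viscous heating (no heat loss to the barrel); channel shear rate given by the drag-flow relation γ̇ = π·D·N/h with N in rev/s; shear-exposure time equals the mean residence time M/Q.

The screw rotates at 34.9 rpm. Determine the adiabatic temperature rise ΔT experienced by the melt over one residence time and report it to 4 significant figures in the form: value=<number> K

Q_s = Q / 3600 = 68.6 / 3600 = 0.0190556 kg/s
Mean residence time: t_res = M/Q_s = 3.87 kg / 0.0190556 kg/s = 203.09 s
D = 132.2 mm = 0.1322 m;  h = 8.28 mm = 0.00828 m;  N = 34.9 rpm / 60 = 0.581667 rev/s
γ̇ = π·D·N / h = π · 0.1322 · 0.581667 / 0.00828 = 29.176 s⁻¹
ΔT = η·γ̇²·t_res/(ρ·cp) = [1546 × 29.176² × 203.09] / [1035 × 2551] = 101.227 K

value=101.2 K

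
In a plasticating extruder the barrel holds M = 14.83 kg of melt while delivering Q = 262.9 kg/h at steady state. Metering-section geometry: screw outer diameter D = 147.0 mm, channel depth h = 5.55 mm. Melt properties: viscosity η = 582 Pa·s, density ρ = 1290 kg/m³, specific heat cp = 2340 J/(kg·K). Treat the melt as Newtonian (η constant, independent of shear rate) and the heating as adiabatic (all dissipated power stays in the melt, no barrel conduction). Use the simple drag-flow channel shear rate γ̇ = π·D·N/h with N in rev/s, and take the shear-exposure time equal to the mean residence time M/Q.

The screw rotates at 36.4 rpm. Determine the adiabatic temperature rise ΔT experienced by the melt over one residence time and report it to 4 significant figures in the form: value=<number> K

value=99.77 K

Q_s = Q / 3600 = 262.9 / 3600 = 0.0730278 kg/s
t_res = M / Q_s = 14.83 / 0.0730278 = 203.073 s
Convert to SI: D = 0.147 m, h = 0.00555 m, N = 36.4/60 = 0.606667 rev/s
γ̇ = π D N / h = (π)(0.147)(0.606667) / 0.00555 = 50.4806 s⁻¹
ΔT = η·γ̇²·t_res/(ρ·cp) = [582 × 50.4806² × 203.073] / [1290 × 2340] = 99.7744 K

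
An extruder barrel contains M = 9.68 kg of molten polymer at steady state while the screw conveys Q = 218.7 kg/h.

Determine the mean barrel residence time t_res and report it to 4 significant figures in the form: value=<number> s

Q_s = Q / 3600 = 218.7 / 3600 = 0.06075 kg/s
t_res = M / Q_s = 9.68 ÷ 0.06075 = 159.342 s

value=159.3 s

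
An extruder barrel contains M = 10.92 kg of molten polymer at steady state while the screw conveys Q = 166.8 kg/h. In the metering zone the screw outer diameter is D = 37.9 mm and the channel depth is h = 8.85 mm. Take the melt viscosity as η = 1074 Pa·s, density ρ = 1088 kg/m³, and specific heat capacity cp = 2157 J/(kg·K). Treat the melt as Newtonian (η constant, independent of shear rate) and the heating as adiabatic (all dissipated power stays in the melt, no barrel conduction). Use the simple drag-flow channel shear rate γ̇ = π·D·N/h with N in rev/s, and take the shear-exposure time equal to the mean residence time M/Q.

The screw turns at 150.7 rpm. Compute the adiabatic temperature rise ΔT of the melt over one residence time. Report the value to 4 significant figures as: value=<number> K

Throughput in SI: Q_s = 166.8 kg/h ÷ 3600 s/h = 0.0463333 kg/s
t_res = M / Q_s = 10.92 ÷ 0.0463333 = 235.683 s
D = 37.9 mm = 0.0379 m;  h = 8.85 mm = 0.00885 m;  N = 150.7 rpm / 60 = 2.51167 rev/s
γ̇ = π·D·N / h = π · 0.0379 · 2.51167 / 0.00885 = 33.7915 s⁻¹
ΔT = η·γ̇²·t_res / (ρ·cp) = 1074 · (33.7915)² · 235.683 / (1088 · 2157) = 123.16 K

value=123.2 K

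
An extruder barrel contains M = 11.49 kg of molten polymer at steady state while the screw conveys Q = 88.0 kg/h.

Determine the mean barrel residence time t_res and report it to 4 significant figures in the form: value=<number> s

value=470.0 s

Q_s = Q / 3600 = 88.0 / 3600 = 0.0244444 kg/s
t_res = M / Q_s = 11.49 / 0.0244444 = 470.045 s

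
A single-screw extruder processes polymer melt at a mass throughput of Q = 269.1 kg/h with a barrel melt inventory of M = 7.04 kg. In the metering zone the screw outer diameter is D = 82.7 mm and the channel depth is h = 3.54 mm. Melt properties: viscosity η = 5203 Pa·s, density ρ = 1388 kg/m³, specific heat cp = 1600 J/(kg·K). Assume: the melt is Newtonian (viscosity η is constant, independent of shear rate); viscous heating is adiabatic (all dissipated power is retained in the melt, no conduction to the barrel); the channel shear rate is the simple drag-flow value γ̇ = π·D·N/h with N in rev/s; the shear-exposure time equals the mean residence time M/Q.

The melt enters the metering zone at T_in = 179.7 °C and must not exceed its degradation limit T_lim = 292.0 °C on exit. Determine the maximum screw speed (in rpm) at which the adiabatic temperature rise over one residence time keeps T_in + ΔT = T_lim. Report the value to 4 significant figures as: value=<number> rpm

value=18.44 rpm

Convert throughput: Q = 269.1 kg/h = 269.1/3600 = 0.07475 kg/s
t_res = M / Q_s = 7.04 ÷ 0.07475 = 94.1806 s
Geometry in SI: D = 82.7 mm → 0.0827 m, h = 3.54 mm → 0.00354 m
Allowable rise: ΔT_a = T_lim − T_in = 292.0 − 179.7 = 112.3 K
γ̇_max² = ΔT_a·ρ·cp/(η·t_res) = 112.3·1388·1600/(5203·94.1806) = 508.949 s⁻²
γ̇_max = sqrt(508.949) = 22.5599 s⁻¹
N_max = γ̇_max h / (πD) = 22.5599·0.00354/(π·0.0827) = 0.307387 rev/s → ×60 = 18.4432 rpm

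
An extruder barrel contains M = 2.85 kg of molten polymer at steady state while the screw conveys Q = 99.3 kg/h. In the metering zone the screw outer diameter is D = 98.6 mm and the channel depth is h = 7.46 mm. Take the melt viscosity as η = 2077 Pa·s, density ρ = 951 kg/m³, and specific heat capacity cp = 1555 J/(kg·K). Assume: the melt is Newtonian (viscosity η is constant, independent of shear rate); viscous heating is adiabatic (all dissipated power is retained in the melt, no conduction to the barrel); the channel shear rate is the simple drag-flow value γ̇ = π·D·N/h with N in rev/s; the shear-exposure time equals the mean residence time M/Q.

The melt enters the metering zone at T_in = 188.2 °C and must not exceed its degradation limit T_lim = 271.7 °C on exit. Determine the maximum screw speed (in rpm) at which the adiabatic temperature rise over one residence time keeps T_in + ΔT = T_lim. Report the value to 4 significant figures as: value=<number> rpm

Convert throughput: Q = 99.3 kg/h = 99.3/3600 = 0.0275833 kg/s
t_res = M / Q_s = 2.85 ÷ 0.0275833 = 103.323 s
D = 98.6 mm = 0.0986 m;  h = 7.46 mm = 0.00746 m
ΔT_a = T_lim − T_in = 271.7 − 188.2 = 83.5 K
γ̇_max² = ΔT_a·ρ·cp / (η·t_res) = [83.5 × 951 × 1555] / [2077 × 103.323] = 575.391 s⁻²
γ̇_max = √575.391 = 23.9873 s⁻¹
N_max = γ̇_max·h / (π·D) = 23.9873 · 0.00746 / (π · 0.0986) = 0.577688 rev/s = 34.6613 rpm

value=34.66 rpm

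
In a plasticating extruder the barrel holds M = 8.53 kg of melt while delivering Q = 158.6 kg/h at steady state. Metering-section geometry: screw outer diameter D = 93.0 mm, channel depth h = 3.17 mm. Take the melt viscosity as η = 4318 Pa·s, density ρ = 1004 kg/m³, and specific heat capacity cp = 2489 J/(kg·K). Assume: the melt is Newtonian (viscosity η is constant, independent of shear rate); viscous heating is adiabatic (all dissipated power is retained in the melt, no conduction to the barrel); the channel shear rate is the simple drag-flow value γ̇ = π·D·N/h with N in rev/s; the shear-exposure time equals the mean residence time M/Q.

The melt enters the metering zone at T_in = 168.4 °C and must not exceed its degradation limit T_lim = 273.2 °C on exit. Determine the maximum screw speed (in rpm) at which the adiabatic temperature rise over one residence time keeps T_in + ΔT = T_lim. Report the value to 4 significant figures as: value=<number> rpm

Q_s = Q / 3600 = 158.6 / 3600 = 0.0440556 kg/s
t_res = M / Q_s = 8.53 / 0.0440556 = 193.619 s
Geometry in SI: D = 93.0 mm → 0.093 m, h = 3.17 mm → 0.00317 m
Allowable rise: ΔT_a = T_lim − T_in = 273.2 − 168.4 = 104.8 K
Invert ΔT = ηγ̇²t_res/(ρcp) for γ̇: γ̇_max² = ΔT_a ρ cp / (η t_res) = 104.8·1004·2489 / (4318·193.619) = 313.248 s⁻²
Take the square root: γ̇_max = √(313.248) = 17.6988 s⁻¹
N_max = γ̇_max h / (πD) = 17.6988·0.00317/(π·0.093) = 0.192031 rev/s → ×60 = 11.5218 rpm

value=11.52 rpm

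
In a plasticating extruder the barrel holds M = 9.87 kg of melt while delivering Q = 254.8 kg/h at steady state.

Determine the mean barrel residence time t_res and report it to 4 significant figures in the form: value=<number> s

value=139.5 s

Throughput in SI: Q_s = 254.8 kg/h ÷ 3600 s/h = 0.0707778 kg/s
t_res = M / Q_s = 9.87 / 0.0707778 = 139.451 s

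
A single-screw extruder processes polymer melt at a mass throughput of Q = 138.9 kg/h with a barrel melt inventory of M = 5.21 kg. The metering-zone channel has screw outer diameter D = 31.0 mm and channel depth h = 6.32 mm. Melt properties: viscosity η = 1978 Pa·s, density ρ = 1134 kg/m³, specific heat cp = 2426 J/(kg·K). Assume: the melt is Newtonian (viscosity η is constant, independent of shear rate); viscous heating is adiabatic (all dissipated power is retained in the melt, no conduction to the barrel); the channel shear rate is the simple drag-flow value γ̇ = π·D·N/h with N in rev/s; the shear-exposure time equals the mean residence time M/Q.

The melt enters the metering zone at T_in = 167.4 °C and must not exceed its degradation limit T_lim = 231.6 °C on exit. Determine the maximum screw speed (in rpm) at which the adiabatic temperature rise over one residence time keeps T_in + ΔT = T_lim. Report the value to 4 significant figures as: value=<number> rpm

Throughput in SI: Q_s = 138.9 kg/h ÷ 3600 s/h = 0.0385833 kg/s
t_res = M / Q_s = 5.21 ÷ 0.0385833 = 135.032 s
Convert to metres: D = 0.031 m, h = 0.00632 m
ΔT_a = T_lim − T_in = 231.6 °C − 167.4 °C = 64.2 K
Invert ΔT = ηγ̇²t_res/(ρcp) for γ̇: γ̇_max² = ΔT_a ρ cp / (η t_res) = 64.2·1134·2426 / (1978·135.032) = 661.264 s⁻²
γ̇_max = √661.264 = 25.715 s⁻¹
N_max = γ̇_max·h / (π·D) = 25.715 · 0.00632 / (π · 0.031) = 1.66876 rev/s = 100.125 rpm

value=100.1 rpm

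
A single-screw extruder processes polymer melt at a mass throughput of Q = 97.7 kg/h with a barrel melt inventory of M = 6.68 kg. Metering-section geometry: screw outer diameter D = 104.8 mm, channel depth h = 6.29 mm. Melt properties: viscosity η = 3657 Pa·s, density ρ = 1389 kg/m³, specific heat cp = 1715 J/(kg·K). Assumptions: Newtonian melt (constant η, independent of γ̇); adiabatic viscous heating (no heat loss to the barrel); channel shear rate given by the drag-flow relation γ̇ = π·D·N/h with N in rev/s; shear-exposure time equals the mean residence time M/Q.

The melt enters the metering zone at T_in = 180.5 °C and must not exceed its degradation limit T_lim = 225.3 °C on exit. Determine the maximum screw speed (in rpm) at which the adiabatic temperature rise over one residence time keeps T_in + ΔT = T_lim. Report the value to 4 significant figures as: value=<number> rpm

Convert throughput: Q = 97.7 kg/h = 97.7/3600 = 0.0271389 kg/s
t_res = M / Q_s = 6.68 ÷ 0.0271389 = 246.141 s
D = 104.8 mm = 0.1048 m;  h = 6.29 mm = 0.00629 m
ΔT_a = T_lim − T_in = 225.3 °C − 180.5 °C = 44.8 K
γ̇_max² = ΔT_a·ρ·cp/(η·t_res) = 44.8·1389·1715/(3657·246.141) = 118.559 s⁻²
γ̇_max = √118.559 = 10.8885 s⁻¹
Solve γ̇ = πDN/h for N: N_max = γ̇_max·h/(π·D) = 10.8885 × 0.00629 / (π × 0.1048) = 0.208021 rev/s = 12.4813 rpm

value=12.48 rpm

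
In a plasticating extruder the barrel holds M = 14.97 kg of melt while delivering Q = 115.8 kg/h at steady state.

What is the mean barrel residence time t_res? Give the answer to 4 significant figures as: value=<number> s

Q_s = Q / 3600 = 115.8 / 3600 = 0.0321667 kg/s
t_res = M / Q_s = 14.97 / 0.0321667 = 465.389 s

value=465.4 s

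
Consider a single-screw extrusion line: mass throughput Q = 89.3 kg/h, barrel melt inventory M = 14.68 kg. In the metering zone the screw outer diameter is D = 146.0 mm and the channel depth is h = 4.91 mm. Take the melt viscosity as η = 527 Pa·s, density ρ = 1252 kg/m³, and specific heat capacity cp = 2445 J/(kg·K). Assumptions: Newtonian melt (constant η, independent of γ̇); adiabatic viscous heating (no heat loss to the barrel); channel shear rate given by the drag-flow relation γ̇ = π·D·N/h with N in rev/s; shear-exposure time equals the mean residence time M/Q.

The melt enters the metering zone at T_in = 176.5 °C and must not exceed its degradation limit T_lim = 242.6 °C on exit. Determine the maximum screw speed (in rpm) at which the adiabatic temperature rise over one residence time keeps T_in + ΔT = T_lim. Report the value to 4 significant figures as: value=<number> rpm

Q_s = Q / 3600 = 89.3 / 3600 = 0.0248056 kg/s
Mean residence time: t_res = M/Q_s = 14.68 kg / 0.0248056 kg/s = 591.803 s
Convert to metres: D = 0.146 m, h = 0.00491 m
ΔT_a = T_lim − T_in = 242.6 − 176.5 = 66.1 K
γ̇_max² = ΔT_a·ρ·cp / (η·t_res) = [66.1 × 1252 × 2445] / [527 × 591.803] = 648.779 s⁻²
γ̇_max = √648.779 = 25.4711 s⁻¹
Solve γ̇ = πDN/h for N: N_max = γ̇_max·h/(π·D) = 25.4711 × 0.00491 / (π × 0.146) = 0.272664 rev/s = 16.3598 rpm

value=16.36 rpm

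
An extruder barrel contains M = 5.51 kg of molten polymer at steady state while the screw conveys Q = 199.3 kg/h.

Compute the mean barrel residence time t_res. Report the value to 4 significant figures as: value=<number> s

Q_s = Q / 3600 = 199.3 / 3600 = 0.0553611 kg/s
Mean residence time: t_res = M/Q_s = 5.51 kg / 0.0553611 kg/s = 99.5283 s

value=99.53 s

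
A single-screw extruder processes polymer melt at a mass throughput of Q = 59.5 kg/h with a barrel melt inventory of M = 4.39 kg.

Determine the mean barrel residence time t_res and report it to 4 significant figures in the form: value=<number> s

value=265.6 s

Convert throughput: Q = 59.5 kg/h = 59.5/3600 = 0.0165278 kg/s
t_res = M / Q_s = 4.39 / 0.0165278 = 265.613 s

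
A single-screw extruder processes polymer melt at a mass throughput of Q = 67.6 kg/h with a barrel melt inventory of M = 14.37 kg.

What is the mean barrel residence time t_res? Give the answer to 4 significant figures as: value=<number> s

Throughput in SI: Q_s = 67.6 kg/h ÷ 3600 s/h = 0.0187778 kg/s
t_res = M / Q_s = 14.37 ÷ 0.0187778 = 765.266 s

value=765.3 s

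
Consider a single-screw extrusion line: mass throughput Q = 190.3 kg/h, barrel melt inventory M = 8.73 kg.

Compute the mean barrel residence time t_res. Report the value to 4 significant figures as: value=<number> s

value=165.1 s

Q_s = Q / 3600 = 190.3 / 3600 = 0.0528611 kg/s
t_res = M / Q_s = 8.73 ÷ 0.0528611 = 165.15 s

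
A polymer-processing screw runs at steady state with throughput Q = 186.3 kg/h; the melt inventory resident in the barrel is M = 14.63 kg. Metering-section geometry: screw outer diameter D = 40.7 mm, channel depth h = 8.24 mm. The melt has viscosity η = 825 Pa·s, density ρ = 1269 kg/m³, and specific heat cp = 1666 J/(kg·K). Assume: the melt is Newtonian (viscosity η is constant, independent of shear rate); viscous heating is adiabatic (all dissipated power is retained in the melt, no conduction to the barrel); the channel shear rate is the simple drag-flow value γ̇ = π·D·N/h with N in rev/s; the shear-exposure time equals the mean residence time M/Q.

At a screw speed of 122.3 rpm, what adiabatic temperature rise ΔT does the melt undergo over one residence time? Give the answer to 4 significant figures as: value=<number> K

value=110.4 K

Q_s = Q / 3600 = 186.3 / 3600 = 0.05175 kg/s
t_res = M / Q_s = 14.63 / 0.05175 = 282.705 s
D = 40.7 mm = 0.0407 m;  h = 8.24 mm = 0.00824 m;  N = 122.3 rpm / 60 = 2.03833 rev/s
Shear rate: γ̇ = πDN/h = π·0.0407·2.03833/0.00824 = 31.6295 s⁻¹
Adiabatic rise: ΔT = η γ̇² t_res / (ρ cp) = 825·(31.6295)²·282.705 / (1269·1666) = 110.366 K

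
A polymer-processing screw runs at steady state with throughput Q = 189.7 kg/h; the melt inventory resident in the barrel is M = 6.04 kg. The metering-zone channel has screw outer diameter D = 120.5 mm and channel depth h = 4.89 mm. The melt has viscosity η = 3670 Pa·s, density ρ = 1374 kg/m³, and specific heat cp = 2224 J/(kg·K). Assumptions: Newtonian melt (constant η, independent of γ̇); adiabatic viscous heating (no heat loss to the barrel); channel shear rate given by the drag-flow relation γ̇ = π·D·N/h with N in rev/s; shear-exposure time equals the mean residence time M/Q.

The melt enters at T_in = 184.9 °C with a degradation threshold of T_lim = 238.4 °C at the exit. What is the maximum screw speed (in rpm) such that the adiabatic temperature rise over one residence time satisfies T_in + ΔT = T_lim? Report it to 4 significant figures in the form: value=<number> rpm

value=15.28 rpm

Convert throughput: Q = 189.7 kg/h = 189.7/3600 = 0.0526944 kg/s
t_res = M / Q_s = 6.04 ÷ 0.0526944 = 114.623 s
Convert to metres: D = 0.1205 m, h = 0.00489 m
ΔT_a = T_lim − T_in = 238.4 − 184.9 = 53.5 K
Invert ΔT = ηγ̇²t_res/(ρcp) for γ̇: γ̇_max² = ΔT_a ρ cp / (η t_res) = 53.5·1374·2224 / (3670·114.623) = 388.631 s⁻²
γ̇_max = √388.631 = 19.7137 s⁻¹
N_max = γ̇_max·h / (π·D) = 19.7137 · 0.00489 / (π · 0.1205) = 0.254648 rev/s = 15.2789 rpm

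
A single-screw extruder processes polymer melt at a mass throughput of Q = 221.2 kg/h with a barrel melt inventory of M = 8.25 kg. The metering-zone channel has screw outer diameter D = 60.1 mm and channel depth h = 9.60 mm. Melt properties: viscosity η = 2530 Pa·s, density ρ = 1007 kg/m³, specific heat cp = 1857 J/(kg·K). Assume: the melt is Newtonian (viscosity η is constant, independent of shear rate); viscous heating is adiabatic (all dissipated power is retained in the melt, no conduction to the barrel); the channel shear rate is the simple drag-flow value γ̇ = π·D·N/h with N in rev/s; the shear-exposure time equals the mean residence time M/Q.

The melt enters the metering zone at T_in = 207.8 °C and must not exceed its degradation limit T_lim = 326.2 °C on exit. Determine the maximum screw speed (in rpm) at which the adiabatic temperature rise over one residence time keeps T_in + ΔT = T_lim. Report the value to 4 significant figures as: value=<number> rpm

Throughput in SI: Q_s = 221.2 kg/h ÷ 3600 s/h = 0.0614444 kg/s
t_res = M / Q_s = 8.25 ÷ 0.0614444 = 134.268 s
Geometry in SI: D = 60.1 mm → 0.0601 m, h = 9.60 mm → 0.0096 m
Allowable rise: ΔT_a = T_lim − T_in = 326.2 − 207.8 = 118.4 K
γ̇_max² = ΔT_a·ρ·cp/(η·t_res) = 118.4·1007·1857/(2530·134.268) = 651.78 s⁻²
Take the square root: γ̇_max = √(651.78) = 25.53 s⁻¹
Solve γ̇ = πDN/h for N: N_max = γ̇_max·h/(π·D) = 25.53 × 0.0096 / (π × 0.0601) = 1.29807 rev/s = 77.8841 rpm

value=77.88 rpm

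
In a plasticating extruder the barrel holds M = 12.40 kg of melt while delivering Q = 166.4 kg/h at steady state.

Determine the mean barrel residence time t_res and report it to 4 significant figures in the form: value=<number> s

value=268.3 s

Throughput in SI: Q_s = 166.4 kg/h ÷ 3600 s/h = 0.0462222 kg/s
t_res = M / Q_s = 12.40 / 0.0462222 = 268.269 s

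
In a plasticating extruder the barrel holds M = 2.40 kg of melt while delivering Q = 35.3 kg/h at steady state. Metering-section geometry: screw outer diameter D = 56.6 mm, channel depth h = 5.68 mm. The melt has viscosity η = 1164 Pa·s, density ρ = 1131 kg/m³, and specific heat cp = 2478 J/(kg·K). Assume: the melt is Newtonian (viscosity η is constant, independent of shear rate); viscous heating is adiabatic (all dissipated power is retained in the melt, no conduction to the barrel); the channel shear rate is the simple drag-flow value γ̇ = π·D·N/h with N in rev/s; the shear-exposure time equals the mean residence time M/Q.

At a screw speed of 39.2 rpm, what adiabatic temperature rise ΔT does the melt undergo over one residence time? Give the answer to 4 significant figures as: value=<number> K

value=42.52 K

Convert throughput: Q = 35.3 kg/h = 35.3/3600 = 0.00980556 kg/s
t_res = M / Q_s = 2.40 ÷ 0.00980556 = 244.759 s
D = 56.6 mm = 0.0566 m;  h = 5.68 mm = 0.00568 m;  N = 39.2 rpm / 60 = 0.653333 rev/s
γ̇ = π·D·N / h = π · 0.0566 · 0.653333 / 0.00568 = 20.4528 s⁻¹
Adiabatic rise: ΔT = η γ̇² t_res / (ρ cp) = 1164·(20.4528)²·244.759 / (1131·2478) = 42.524 K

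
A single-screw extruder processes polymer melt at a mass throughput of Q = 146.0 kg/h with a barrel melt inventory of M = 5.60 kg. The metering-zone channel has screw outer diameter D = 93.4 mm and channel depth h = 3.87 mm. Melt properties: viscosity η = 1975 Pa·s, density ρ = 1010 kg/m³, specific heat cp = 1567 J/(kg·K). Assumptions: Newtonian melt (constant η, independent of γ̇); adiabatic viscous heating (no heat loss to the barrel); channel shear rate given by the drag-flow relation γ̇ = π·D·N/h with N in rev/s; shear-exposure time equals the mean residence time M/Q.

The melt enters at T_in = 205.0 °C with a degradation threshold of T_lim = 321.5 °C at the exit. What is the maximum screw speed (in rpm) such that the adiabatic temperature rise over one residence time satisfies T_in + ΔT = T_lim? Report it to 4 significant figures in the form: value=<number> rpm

value=20.58 rpm

Q_s = Q / 3600 = 146.0 / 3600 = 0.0405556 kg/s
t_res = M / Q_s = 5.60 ÷ 0.0405556 = 138.082 s
D = 93.4 mm = 0.0934 m;  h = 3.87 mm = 0.00387 m
Allowable rise: ΔT_a = T_lim − T_in = 321.5 − 205.0 = 116.5 K
γ̇_max² = ΔT_a·ρ·cp/(η·t_res) = 116.5·1010·1567/(1975·138.082) = 676.101 s⁻²
Take the square root: γ̇_max = √(676.101) = 26.0019 s⁻¹
Solve γ̇ = πDN/h for N: N_max = γ̇_max·h/(π·D) = 26.0019 × 0.00387 / (π × 0.0934) = 0.342941 rev/s = 20.5765 rpm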